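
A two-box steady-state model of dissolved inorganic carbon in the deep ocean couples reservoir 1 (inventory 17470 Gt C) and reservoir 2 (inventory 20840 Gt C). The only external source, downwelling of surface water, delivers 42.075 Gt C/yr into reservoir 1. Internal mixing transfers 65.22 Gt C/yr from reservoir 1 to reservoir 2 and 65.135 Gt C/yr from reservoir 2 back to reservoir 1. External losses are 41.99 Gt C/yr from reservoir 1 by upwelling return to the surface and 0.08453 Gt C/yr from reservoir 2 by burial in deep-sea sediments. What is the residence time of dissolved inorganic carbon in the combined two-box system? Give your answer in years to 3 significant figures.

911 yr

For the system as a whole, the A↔B exchange is internal and contributes nothing to the throughput; only the external sinks remove mass.
M_total = 17470 + 20840 = 38310 Gt C.
ΣF_external_out = 41.99 + 0.08453 = 42.075 Gt C/yr.
τ = M_total / ΣF_ext = 38310 / 42.075 = 910.5 yr.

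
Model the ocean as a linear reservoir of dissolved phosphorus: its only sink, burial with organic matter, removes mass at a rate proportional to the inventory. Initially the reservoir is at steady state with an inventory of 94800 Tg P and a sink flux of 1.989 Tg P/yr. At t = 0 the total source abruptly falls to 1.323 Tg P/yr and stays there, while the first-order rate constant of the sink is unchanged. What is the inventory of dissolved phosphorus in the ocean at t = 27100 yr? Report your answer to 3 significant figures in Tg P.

81000 Tg P

The sink rate constant is k = F₀/M₀ = 1.989/94800 = 2.098×10^-5 yr⁻¹.
Solving dM/dt = F₁ − kM with M(0) = M₀ gives M(t) = F₁/k + (M₀ − F₁/k)·e^(−kt).
F₁/k = 1.323/2.098×10^-5 = 63057 Tg P; kt = 2.098×10^-5 × 27100 = 0.5686, e^(−kt) = 0.5663.
M(27100) = 63057 + (94800 − 63057) × 0.5663 = 63057 + 17980 = 81034 Tg P.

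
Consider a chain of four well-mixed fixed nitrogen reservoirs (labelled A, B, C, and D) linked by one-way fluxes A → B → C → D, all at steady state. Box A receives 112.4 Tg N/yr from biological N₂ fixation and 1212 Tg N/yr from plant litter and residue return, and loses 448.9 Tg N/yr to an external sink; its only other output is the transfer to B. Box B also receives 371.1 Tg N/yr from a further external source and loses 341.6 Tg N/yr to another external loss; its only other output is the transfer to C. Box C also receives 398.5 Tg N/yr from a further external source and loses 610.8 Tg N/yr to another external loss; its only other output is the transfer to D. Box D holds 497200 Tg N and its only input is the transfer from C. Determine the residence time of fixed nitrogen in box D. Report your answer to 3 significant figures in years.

718 yr

Box A: F(A→B) = (112.4 + 1212) − 448.9 = 875.50 Tg N/yr.
Box B: F(B→C) = (875.50 + 371.1) − 341.6 = 905.00 Tg N/yr.
Box C: F(C→D) = (905.00 + 398.5) − 610.8 = 692.70 Tg N/yr.
Box D throughput = its input = 692.70 Tg N/yr; τ = 497200 / 692.70 = 717.8 yr.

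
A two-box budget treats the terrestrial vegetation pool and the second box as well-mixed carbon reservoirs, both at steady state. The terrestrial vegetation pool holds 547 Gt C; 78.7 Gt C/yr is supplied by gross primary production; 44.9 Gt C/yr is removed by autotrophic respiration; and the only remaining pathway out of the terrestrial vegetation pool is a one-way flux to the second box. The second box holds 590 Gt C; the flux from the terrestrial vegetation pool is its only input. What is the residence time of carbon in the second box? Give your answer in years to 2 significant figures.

17 yr

Balance the terrestrial vegetation pool: ΣF_in = 78.700 Gt C/yr.
Flux to the second box = ΣF_in − (44.9) = 33.800 Gt C/yr.
At steady state the output of the second box equals its input, 33.800 Gt C/yr.
τ = M / F = 590 / 33.800 = 17.46 yr.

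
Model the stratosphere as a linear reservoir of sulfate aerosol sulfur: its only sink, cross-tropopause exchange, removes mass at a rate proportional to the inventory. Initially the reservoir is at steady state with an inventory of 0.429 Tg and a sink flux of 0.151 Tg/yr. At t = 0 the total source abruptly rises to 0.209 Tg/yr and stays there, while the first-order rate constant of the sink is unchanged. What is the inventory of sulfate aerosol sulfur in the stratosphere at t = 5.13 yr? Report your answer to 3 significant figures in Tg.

The sink rate constant is k = F₀/M₀ = 0.151/0.429 = 0.3520 yr⁻¹.
Solving dM/dt = F₁ − kM with M(0) = M₀ gives M(t) = F₁/k + (M₀ − F₁/k)·e^(−kt).
F₁/k = 0.209/0.3520 = 0.59378 Tg; kt = 0.3520 × 5.13 = 1.806, e^(−kt) = 0.1644.
M(5.13) = 0.59378 + (0.429 − 0.59378) × 0.1644 = 0.59378 − 0.02708 = 0.56670 Tg.

0.567 Tg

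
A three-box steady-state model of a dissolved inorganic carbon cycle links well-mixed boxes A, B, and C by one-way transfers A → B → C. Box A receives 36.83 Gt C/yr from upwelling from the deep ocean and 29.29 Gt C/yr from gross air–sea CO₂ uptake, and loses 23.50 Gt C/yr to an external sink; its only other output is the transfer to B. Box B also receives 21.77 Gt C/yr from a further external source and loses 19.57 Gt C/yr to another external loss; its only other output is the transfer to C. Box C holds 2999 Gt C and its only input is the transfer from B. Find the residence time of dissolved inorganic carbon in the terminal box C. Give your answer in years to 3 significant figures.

66.9 yr

Box A: F(A→B) = (36.83 + 29.29) − 23.50 = 42.620 Gt C/yr.
Box B: F(B→C) = (42.620 + 21.77) − 19.57 = 44.820 Gt C/yr.
Box C throughput = its input = 44.820 Gt C/yr; τ = 2999 / 44.820 = 66.91 yr.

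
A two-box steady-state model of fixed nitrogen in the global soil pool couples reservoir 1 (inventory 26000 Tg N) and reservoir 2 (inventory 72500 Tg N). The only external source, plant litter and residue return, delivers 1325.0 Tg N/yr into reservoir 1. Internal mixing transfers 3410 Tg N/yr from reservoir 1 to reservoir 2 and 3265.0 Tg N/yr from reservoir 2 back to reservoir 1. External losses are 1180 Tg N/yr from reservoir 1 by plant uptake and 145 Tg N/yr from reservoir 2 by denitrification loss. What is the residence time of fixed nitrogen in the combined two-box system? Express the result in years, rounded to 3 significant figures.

74.3 yr

Treat the two boxes together as one reservoir: the mixing fluxes between them are internal recycling, so τ = ΣM / Σ(external losses).
M_total = 26000 + 72500 = 98500 Tg N.
ΣF_external_out = 1180 + 145 = 1325.0 Tg N/yr.
τ = M_total / ΣF_ext = 98500 / 1325.0 = 74.34 yr.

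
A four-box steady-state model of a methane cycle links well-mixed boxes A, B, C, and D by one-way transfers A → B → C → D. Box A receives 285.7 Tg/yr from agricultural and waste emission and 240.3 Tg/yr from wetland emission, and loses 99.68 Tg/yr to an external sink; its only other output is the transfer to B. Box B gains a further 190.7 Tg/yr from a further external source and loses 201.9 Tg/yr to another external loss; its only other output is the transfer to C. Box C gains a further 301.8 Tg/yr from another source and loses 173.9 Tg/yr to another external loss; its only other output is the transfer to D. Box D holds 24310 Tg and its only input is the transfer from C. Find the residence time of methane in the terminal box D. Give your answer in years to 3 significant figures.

Box A: F(A→B) = (285.7 + 240.3) − 99.68 = 426.32 Tg/yr.
Box B: F(B→C) = (426.32 + 190.7) − 201.9 = 415.12 Tg/yr.
Box C: F(C→D) = (415.12 + 301.8) − 173.9 = 543.02 Tg/yr.
Box D throughput = its input = 543.02 Tg/yr; τ = 24310 / 543.02 = 44.77 yr.

44.8 yr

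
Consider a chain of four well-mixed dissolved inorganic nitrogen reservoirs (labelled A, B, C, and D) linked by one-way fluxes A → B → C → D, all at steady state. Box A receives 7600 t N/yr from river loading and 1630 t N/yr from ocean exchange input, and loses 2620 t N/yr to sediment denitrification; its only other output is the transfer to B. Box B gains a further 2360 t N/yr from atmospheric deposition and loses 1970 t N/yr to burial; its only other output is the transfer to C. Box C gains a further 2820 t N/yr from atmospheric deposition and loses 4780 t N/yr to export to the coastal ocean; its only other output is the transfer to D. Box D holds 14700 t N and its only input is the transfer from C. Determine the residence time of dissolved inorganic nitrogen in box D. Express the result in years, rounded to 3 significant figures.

Box A: F(A→B) = (7600 + 1630) − 2620 = 6610.0 t N/yr.
Box B: F(B→C) = (6610.0 + 2360) − 1970 = 7000.0 t N/yr.
Box C: F(C→D) = (7000.0 + 2820) − 4780 = 5040.0 t N/yr.
Box D throughput = its input = 5040.0 t N/yr; τ = 14700 / 5040.0 = 2.917 yr.

2.92 yr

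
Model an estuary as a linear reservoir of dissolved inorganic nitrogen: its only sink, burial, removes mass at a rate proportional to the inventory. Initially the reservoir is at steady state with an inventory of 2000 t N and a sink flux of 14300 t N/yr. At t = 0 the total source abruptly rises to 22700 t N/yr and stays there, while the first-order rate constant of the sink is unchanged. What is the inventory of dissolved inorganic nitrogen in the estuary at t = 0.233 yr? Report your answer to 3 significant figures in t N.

2950 t N

The sink rate constant is k = F₀/M₀ = 14300/2000 = 7.150 yr⁻¹.
Solving dM/dt = F₁ − kM with M(0) = M₀ gives M(t) = F₁/k + (M₀ − F₁/k)·e^(−kt).
F₁/k = 22700/7.150 = 3174.8 t N; kt = 7.150 × 0.233 = 1.666, e^(−kt) = 0.1890.
M(0.233) = 3174.8 + (2000 − 3174.8) × 0.1890 = 3174.8 − 222.1 = 2952.8 t N.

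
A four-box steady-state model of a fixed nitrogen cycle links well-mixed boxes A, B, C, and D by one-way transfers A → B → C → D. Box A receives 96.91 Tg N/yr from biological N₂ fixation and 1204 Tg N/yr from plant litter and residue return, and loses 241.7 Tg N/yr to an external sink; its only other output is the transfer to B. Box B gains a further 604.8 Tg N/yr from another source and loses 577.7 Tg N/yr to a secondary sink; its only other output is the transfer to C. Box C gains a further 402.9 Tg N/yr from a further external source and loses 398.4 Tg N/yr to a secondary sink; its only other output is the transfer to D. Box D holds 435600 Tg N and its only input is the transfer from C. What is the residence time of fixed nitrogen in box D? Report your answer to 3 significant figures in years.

Box A: F(A→B) = (96.91 + 1204) − 241.7 = 1059.2 Tg N/yr.
Box B: F(B→C) = (1059.2 + 604.8) − 577.7 = 1086.3 Tg N/yr.
Box C: F(C→D) = (1086.3 + 402.9) − 398.4 = 1090.8 Tg N/yr.
Box D throughput = its input = 1090.8 Tg N/yr; τ = 435600 / 1090.8 = 399.3 yr.

399 yr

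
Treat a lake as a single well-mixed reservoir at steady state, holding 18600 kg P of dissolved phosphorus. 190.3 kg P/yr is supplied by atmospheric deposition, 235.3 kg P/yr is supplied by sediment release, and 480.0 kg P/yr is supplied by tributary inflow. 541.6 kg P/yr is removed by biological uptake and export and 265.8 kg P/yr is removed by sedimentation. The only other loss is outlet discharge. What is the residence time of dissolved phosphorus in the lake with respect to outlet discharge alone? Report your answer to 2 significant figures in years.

At steady state ΣF_in = ΣF_out.
ΣF_in = 190.3 + 235.3 + 480.0 = 905.60 kg P/yr.
Outlet discharge flux = ΣF_in − (541.6 + 265.8) = 905.60 − 807.4 = 98.20 kg P/yr.
τ = M / F = 18600 / 98.20 = 189.4 yr.

190 yr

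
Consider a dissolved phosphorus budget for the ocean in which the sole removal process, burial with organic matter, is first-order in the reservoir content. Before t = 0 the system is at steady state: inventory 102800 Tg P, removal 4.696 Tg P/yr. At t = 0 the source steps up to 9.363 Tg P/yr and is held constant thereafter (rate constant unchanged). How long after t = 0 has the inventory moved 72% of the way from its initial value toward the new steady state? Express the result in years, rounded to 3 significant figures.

27900 yr

τ = M₀/F₀ = 102800/4.696 = 21890 yr.
The remaining gap fraction is e^(−t/τ); 72% covered ⇒ e^(−t/τ) = 0.280.
t = −τ ln(0.280) = 21890 × 1.273 = 27870 yr.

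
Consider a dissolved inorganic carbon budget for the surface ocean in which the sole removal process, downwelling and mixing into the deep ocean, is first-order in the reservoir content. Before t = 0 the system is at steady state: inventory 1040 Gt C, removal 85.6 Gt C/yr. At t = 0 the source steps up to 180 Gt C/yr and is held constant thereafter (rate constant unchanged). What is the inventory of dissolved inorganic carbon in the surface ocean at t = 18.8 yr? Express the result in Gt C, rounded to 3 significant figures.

1940 Gt C

τ = M₀/F₀ = 1040/85.6 = 12.15 yr; rate constant k = 1/τ.
New steady state M_∞ = F₁/k = F₁·τ = 180 × 12.15 = 2186.9 Gt C.
M(t) = M_∞ + (M₀ − M_∞)·e^(−t/τ); t/τ = 18.8/12.15 = 1.547, so e^(−t/τ) = 0.2128.
M(t) = 2186.9 − 1147 × 0.2128 = 1942.8 Gt C.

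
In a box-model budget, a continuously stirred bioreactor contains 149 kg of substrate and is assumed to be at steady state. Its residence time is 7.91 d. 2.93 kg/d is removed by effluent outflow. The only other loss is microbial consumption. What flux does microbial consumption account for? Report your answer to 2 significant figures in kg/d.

Total removal F = M/τ = 149 / 7.91 = 18.84 kg/d.
Microbial consumption = F − (2.93) = 18.84 − 2.930 = 15.91 kg/d.

16 kg/d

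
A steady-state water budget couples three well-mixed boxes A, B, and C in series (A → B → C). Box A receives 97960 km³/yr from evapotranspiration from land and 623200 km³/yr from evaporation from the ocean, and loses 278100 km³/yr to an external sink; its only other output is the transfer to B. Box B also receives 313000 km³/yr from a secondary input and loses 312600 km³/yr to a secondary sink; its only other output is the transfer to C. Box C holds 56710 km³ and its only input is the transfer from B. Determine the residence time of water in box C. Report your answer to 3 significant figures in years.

Box A: F(A→B) = (97960 + 623200) − 278100 = 443060 km³/yr.
Box B: F(B→C) = (443060 + 313000) − 312600 = 443460 km³/yr.
Box C throughput = its input = 443460 km³/yr; τ = 56710 / 443460 = 0.1279 yr.

0.128 yr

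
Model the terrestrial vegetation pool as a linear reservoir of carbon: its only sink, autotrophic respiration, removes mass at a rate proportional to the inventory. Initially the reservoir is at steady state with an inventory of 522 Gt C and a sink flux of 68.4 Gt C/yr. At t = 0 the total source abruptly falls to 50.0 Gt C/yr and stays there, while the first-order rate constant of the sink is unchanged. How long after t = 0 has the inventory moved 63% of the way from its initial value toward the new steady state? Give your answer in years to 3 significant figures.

7.59 yr

τ = M₀/F₀ = 522/68.4 = 7.632 yr.
The remaining gap fraction is e^(−t/τ); 63% covered ⇒ e^(−t/τ) = 0.370.
t = −τ ln(0.370) = 7.632 × 0.9943 = 7.588 yr.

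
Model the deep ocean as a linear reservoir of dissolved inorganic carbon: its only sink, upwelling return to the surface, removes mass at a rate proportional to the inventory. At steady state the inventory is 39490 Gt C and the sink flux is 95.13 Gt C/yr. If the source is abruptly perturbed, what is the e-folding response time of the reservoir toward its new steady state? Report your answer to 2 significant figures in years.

420 yr

For a linear reservoir the response time equals the residence time τ = M/F.
τ = 39490 / 95.13 = 415.1 yr.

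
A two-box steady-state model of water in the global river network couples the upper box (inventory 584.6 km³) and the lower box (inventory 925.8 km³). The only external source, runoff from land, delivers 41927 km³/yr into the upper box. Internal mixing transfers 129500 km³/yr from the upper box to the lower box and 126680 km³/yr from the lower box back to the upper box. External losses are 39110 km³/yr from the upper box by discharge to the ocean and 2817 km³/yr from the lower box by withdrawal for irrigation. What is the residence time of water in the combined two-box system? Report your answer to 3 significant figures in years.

0.0360 yr

Treat the two boxes together as one reservoir: the mixing fluxes between them are internal recycling, so τ = ΣM / Σ(external losses).
M_total = 584.6 + 925.8 = 1510.4 km³.
ΣF_external_out = 39110 + 2817 = 41927 km³/yr.
τ = M_total / ΣF_ext = 1510.4 / 41927 = 0.03602 yr.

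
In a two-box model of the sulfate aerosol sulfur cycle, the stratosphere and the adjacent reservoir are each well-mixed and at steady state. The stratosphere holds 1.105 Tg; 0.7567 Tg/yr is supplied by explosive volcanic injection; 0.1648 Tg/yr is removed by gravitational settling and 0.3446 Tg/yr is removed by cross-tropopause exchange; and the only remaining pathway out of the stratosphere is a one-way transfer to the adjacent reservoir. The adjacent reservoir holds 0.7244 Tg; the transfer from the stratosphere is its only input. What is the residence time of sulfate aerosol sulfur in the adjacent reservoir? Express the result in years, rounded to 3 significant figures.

2.93 yr

Balance the stratosphere: ΣF_in = 0.75670 Tg/yr.
Transfer to the adjacent reservoir = ΣF_in − (0.1648 + 0.3446) = 0.24730 Tg/yr.
At steady state the output of the adjacent reservoir equals its input, 0.24730 Tg/yr.
τ = M / F = 0.7244 / 0.24730 = 2.929 yr.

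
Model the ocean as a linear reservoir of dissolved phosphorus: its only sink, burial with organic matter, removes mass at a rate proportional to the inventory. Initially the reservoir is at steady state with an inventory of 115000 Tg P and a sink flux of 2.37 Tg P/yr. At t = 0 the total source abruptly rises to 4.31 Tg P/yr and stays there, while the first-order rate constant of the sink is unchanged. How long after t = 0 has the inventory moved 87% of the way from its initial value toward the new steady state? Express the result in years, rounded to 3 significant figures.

τ = M₀/F₀ = 115000/2.37 = 48520 yr.
The remaining gap fraction is e^(−t/τ); 87% covered ⇒ e^(−t/τ) = 0.130.
t = −τ ln(0.130) = 48520 × 2.040 = 99000 yr.

99000 yr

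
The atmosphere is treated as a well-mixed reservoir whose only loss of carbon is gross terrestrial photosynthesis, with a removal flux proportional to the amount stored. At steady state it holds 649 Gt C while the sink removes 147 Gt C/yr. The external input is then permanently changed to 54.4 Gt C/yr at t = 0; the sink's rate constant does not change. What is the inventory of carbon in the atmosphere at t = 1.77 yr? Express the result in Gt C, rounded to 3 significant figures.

514 Gt C

The sink rate constant is k = F₀/M₀ = 147/649 = 0.2265 yr⁻¹.
Solving dM/dt = F₁ − kM with M(0) = M₀ gives M(t) = F₁/k + (M₀ − F₁/k)·e^(−kt).
F₁/k = 54.4/0.2265 = 240.17 Gt C; kt = 0.2265 × 1.77 = 0.4009, e^(−kt) = 0.6697.
M(1.77) = 240.17 + (649 − 240.17) × 0.6697 = 240.17 + 273.8 = 513.97 Gt C.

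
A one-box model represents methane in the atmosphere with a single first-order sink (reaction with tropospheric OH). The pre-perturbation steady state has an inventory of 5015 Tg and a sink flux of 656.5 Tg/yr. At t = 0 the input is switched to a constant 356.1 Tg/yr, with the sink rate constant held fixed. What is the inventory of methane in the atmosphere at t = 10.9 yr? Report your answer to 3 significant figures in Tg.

τ = M₀/F₀ = 5015/656.5 = 7.639 yr; rate constant k = 1/τ.
New steady state M_∞ = F₁/k = F₁·τ = 356.1 × 7.639 = 2720.2 Tg.
M(t) = M_∞ + (M₀ − M_∞)·e^(−t/τ); t/τ = 10.9/7.639 = 1.427, so e^(−t/τ) = 0.2401.
M(t) = 2720.2 + 2295 × 0.2401 = 3271.1 Tg.

3270 Tg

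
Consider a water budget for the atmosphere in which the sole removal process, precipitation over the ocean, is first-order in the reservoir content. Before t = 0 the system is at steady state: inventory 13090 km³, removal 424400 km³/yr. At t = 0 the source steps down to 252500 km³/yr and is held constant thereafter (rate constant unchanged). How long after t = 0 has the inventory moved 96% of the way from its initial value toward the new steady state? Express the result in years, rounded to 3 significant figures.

0.0993 yr

τ = M₀/F₀ = 13090/424400 = 0.03084 yr.
The remaining gap fraction is e^(−t/τ); 96% covered ⇒ e^(−t/τ) = 0.0400.
t = −τ ln(0.0400) = 0.03084 × 3.219 = 0.09928 yr.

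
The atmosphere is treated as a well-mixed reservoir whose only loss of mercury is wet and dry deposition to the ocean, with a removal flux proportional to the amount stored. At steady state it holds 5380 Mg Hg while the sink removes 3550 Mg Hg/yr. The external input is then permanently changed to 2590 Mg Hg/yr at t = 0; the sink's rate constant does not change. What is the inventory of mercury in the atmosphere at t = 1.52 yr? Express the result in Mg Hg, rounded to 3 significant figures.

4460 Mg Hg

The sink rate constant is k = F₀/M₀ = 3550/5380 = 0.6599 yr⁻¹.
Solving dM/dt = F₁ − kM with M(0) = M₀ gives M(t) = F₁/k + (M₀ − F₁/k)·e^(−kt).
F₁/k = 2590/0.6599 = 3925.1 Mg Hg; kt = 0.6599 × 1.52 = 1.003, e^(−kt) = 0.3668.
M(1.52) = 3925.1 + (5380 − 3925.1) × 0.3668 = 3925.1 + 533.6 = 4458.8 Mg Hg.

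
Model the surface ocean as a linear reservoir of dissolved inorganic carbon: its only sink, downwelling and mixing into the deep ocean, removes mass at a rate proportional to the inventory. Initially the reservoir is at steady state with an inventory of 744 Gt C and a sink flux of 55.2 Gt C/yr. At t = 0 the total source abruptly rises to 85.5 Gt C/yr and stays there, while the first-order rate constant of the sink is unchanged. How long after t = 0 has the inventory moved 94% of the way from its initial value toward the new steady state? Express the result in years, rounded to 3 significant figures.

37.9 yr

τ = M₀/F₀ = 744/55.2 = 13.48 yr.
The remaining gap fraction is e^(−t/τ); 94% covered ⇒ e^(−t/τ) = 0.0600.
t = −τ ln(0.0600) = 13.48 × 2.813 = 37.92 yr.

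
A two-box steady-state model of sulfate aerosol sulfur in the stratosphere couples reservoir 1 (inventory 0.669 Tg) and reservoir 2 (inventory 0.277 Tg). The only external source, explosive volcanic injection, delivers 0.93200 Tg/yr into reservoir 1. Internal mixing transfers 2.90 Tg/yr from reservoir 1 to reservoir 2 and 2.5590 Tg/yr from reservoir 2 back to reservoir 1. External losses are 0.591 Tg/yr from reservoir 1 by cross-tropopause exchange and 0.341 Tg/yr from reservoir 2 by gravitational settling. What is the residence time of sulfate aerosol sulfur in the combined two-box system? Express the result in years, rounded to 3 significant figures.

1.02 yr

For the system as a whole, the A↔B exchange is internal and contributes nothing to the throughput; only the external sinks remove mass.
M_total = 0.669 + 0.277 = 0.94600 Tg.
ΣF_external_out = 0.591 + 0.341 = 0.93200 Tg/yr.
τ = M_total / ΣF_ext = 0.94600 / 0.93200 = 1.015 yr.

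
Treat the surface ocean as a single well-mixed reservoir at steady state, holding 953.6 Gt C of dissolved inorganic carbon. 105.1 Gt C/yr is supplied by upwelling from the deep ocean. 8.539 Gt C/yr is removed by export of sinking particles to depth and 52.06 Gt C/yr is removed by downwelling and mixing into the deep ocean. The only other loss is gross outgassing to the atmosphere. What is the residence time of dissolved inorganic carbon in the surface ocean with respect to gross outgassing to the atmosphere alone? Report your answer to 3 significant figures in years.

21.4 yr

At steady state ΣF_in = ΣF_out.
ΣF_in = 105.10 Gt C/yr.
Gross outgassing to the atmosphere flux = ΣF_in − (8.539 + 52.06) = 105.10 − 60.60 = 44.50 Gt C/yr.
τ = M / F = 953.6 / 44.50 = 21.43 yr.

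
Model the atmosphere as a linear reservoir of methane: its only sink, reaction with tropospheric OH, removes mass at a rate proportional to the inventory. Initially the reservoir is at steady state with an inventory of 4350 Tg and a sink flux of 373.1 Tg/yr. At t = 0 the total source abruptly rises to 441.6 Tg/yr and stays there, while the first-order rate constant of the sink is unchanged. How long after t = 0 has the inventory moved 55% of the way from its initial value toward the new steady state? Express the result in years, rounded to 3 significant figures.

9.31 yr

τ = M₀/F₀ = 4350/373.1 = 11.66 yr.
The remaining gap fraction is e^(−t/τ); 55% covered ⇒ e^(−t/τ) = 0.450.
t = −τ ln(0.450) = 11.66 × 0.7985 = 9.310 yr.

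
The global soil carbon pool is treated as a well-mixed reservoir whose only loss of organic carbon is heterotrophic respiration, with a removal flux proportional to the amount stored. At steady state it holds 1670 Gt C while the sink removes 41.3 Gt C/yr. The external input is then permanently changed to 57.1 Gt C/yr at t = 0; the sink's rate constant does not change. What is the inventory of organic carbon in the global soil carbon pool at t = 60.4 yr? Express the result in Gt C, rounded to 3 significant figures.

τ = M₀/F₀ = 1670/41.3 = 40.44 yr; rate constant k = 1/τ.
New steady state M_∞ = F₁/k = F₁·τ = 57.1 × 40.44 = 2308.9 Gt C.
M(t) = M_∞ + (M₀ − M_∞)·e^(−t/τ); t/τ = 60.4/40.44 = 1.494, so e^(−t/τ) = 0.2245.
M(t) = 2308.9 − 638.9 × 0.2245 = 2165.4 Gt C.

2170 Gt C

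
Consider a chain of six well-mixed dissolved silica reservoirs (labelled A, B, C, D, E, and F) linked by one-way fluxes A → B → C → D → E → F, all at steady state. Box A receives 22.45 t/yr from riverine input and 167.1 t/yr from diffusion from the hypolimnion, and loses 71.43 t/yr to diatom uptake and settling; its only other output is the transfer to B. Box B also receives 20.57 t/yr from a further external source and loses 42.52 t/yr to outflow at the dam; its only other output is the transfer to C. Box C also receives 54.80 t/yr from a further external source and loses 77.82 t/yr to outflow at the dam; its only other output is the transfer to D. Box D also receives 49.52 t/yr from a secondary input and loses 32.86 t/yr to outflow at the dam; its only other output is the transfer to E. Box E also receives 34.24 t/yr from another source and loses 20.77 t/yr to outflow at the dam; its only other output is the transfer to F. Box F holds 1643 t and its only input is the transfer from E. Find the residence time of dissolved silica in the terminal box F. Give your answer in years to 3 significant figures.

Box A: F(A→B) = (22.45 + 167.1) − 71.43 = 118.12 t/yr.
Box B: F(B→C) = (118.12 + 20.57) − 42.52 = 96.170 t/yr.
Box C: F(C→D) = (96.170 + 54.80) − 77.82 = 73.150 t/yr.
Box D: F(D→E) = (73.150 + 49.52) − 32.86 = 89.810 t/yr.
Box E: F(E→F) = (89.810 + 34.24) − 20.77 = 103.28 t/yr.
Box F throughput = its input = 103.28 t/yr; τ = 1643 / 103.28 = 15.91 yr.

15.9 yr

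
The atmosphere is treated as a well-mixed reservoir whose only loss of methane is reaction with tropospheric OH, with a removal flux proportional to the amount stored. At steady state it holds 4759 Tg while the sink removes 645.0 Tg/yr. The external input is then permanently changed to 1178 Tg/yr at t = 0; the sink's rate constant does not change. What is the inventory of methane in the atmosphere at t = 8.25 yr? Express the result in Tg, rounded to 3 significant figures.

7410 Tg

Residence time τ = M₀/F₀ = 7.378 yr. The eventual steady state is M_∞ = M₀·(F₁/F₀) = 4759 × 1178/645.0 = 8691.6 Tg.
The anomaly ΔM(t) = M(t) − M_∞ decays as ΔM₀·e^(−t/τ) with ΔM₀ = 4759 − 8691.6 = −3933 Tg.
At t = 8.25 yr, e^(−t/τ) = e^(−1.118) = 0.3269, so ΔM = −1286 Tg and M = 8691.6 − 1286 = 7406.1 Tg.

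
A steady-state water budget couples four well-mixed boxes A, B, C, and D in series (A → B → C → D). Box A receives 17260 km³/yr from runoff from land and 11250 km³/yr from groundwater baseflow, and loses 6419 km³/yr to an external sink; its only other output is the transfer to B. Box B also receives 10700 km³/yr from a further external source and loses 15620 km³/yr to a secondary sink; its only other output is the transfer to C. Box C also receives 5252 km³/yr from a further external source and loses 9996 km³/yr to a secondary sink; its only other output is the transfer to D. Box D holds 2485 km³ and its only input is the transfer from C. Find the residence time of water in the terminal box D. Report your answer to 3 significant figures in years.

0.200 yr

Box A: F(A→B) = (17260 + 11250) − 6419 = 22091 km³/yr.
Box B: F(B→C) = (22091 + 10700) − 15620 = 17171 km³/yr.
Box C: F(C→D) = (17171 + 5252) − 9996 = 12427 km³/yr.
Box D throughput = its input = 12427 km³/yr; τ = 2485 / 12427 = 0.2000 yr.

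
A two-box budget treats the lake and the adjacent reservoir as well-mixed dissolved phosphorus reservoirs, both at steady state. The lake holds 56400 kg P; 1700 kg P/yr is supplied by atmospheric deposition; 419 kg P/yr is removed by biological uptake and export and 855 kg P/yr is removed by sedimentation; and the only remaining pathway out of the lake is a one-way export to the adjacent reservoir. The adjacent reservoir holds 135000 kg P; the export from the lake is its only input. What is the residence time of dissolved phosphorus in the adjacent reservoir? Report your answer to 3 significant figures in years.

317 yr

Balance the lake: ΣF_in = 1700.0 kg P/yr.
Export to the adjacent reservoir = ΣF_in − (419 + 855) = 426.00 kg P/yr.
At steady state the output of the adjacent reservoir equals its input, 426.00 kg P/yr.
τ = M / F = 135000 / 426.00 = 316.9 yr.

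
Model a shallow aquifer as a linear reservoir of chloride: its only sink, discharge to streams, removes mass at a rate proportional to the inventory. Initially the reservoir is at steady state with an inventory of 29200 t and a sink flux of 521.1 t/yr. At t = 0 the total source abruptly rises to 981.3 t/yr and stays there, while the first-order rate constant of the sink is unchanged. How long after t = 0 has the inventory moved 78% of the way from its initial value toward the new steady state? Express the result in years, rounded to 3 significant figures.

84.8 yr

τ = M₀/F₀ = 29200/521.1 = 56.04 yr.
The remaining gap fraction is e^(−t/τ); 78% covered ⇒ e^(−t/τ) = 0.220.
t = −τ ln(0.220) = 56.04 × 1.514 = 84.84 yr.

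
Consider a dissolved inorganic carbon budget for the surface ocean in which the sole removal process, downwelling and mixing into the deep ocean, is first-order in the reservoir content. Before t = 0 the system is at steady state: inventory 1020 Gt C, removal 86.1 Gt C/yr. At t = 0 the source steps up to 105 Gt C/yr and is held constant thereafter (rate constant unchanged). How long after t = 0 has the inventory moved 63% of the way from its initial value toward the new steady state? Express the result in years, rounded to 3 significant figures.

τ = M₀/F₀ = 1020/86.1 = 11.85 yr.
The remaining gap fraction is e^(−t/τ); 63% covered ⇒ e^(−t/τ) = 0.370.
t = −τ ln(0.370) = 11.85 × 0.9943 = 11.78 yr.

11.8 yr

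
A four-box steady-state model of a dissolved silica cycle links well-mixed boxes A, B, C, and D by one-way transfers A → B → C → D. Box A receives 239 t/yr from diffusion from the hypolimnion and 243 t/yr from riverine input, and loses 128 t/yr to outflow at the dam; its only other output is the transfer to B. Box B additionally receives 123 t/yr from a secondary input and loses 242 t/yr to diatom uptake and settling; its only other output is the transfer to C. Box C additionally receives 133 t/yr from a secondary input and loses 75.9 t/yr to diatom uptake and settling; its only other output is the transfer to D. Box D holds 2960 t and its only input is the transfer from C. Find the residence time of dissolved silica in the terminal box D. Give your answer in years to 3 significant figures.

Box A: F(A→B) = (239 + 243) − 128 = 354.00 t/yr.
Box B: F(B→C) = (354.00 + 123) − 242 = 235.00 t/yr.
Box C: F(C→D) = (235.00 + 133) − 75.9 = 292.10 t/yr.
Box D throughput = its input = 292.10 t/yr; τ = 2960 / 292.10 = 10.13 yr.

10.1 yr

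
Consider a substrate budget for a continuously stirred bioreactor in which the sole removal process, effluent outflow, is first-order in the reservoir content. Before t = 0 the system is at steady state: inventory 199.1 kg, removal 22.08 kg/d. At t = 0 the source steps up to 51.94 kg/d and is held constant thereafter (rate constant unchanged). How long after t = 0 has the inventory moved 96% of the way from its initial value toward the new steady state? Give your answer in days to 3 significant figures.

29.0 d

τ = M₀/F₀ = 199.1/22.08 = 9.017 d.
The remaining gap fraction is e^(−t/τ); 96% covered ⇒ e^(−t/τ) = 0.0400.
t = −τ ln(0.0400) = 9.017 × 3.219 = 29.03 d.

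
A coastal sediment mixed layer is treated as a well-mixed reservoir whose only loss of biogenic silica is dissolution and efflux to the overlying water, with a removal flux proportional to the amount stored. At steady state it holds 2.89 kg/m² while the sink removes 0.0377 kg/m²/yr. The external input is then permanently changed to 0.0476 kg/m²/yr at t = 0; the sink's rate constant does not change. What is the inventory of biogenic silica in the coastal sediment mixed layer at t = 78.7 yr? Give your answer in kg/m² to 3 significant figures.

3.38 kg/m²

Residence time τ = M₀/F₀ = 76.66 yr. The eventual steady state is M_∞ = M₀·(F₁/F₀) = 2.89 × 0.0476/0.0377 = 3.6489 kg/m².
The anomaly ΔM(t) = M(t) − M_∞ decays as ΔM₀·e^(−t/τ) with ΔM₀ = 2.89 − 3.6489 = −0.7589 kg/m².
At t = 78.7 yr, e^(−t/τ) = e^(−1.027) = 0.3582, so ΔM = −0.2718 kg/m² and M = 3.6489 − 0.2718 = 3.3771 kg/m².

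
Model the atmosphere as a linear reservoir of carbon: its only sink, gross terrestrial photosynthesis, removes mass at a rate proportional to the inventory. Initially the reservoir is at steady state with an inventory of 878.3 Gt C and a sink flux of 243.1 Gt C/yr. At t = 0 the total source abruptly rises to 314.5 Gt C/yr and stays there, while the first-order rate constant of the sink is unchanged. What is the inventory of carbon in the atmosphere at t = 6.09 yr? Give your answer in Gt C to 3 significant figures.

Residence time τ = M₀/F₀ = 3.613 yr. The eventual steady state is M_∞ = M₀·(F₁/F₀) = 878.3 × 314.5/243.1 = 1136.3 Gt C.
The anomaly ΔM(t) = M(t) − M_∞ decays as ΔM₀·e^(−t/τ) with ΔM₀ = 878.3 − 1136.3 = −258.0 Gt C.
At t = 6.09 yr, e^(−t/τ) = e^(−1.686) = 0.1853, so ΔM = −47.81 Gt C and M = 1136.3 − 47.81 = 1088.5 Gt C.

1090 Gt C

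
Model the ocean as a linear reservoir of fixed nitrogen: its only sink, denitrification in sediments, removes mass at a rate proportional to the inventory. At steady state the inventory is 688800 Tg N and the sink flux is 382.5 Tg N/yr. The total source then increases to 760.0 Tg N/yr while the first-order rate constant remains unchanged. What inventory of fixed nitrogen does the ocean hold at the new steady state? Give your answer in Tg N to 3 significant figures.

Rate constant k = F/M = 382.5 / 688800 = 0.0005553 yr⁻¹.
At the new steady state, source = k·M_new ⇒ M_new = 760.0 / 0.0005553 = 1.369×10^6 Tg N.
(Equivalently M_new = M × F_new/F_old = 688800 × 760.0/382.5.)

1.37×10^6 Tg N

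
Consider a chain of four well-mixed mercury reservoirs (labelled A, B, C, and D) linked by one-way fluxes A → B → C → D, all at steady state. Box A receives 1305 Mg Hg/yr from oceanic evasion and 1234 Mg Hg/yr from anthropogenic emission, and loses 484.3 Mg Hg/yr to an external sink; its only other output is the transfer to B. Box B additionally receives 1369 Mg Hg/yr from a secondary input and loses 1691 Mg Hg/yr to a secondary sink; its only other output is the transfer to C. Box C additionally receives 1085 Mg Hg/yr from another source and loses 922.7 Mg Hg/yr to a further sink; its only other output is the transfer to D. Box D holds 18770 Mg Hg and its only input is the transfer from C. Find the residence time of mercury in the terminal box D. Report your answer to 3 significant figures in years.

9.91 yr

Box A: F(A→B) = (1305 + 1234) − 484.3 = 2054.7 Mg Hg/yr.
Box B: F(B→C) = (2054.7 + 1369) − 1691 = 1732.7 Mg Hg/yr.
Box C: F(C→D) = (1732.7 + 1085) − 922.7 = 1895.0 Mg Hg/yr.
Box D throughput = its input = 1895.0 Mg Hg/yr; τ = 18770 / 1895.0 = 9.905 yr.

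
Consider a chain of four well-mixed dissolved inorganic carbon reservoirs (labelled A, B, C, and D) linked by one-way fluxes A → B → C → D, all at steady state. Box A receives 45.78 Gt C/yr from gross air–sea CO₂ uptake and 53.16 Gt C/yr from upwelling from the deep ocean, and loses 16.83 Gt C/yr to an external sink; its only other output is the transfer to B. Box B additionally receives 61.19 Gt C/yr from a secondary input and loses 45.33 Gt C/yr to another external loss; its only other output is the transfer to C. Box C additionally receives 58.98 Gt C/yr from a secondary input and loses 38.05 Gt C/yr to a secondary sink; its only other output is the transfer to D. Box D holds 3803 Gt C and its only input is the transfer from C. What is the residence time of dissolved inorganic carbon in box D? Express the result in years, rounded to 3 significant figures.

32.0 yr

Box A: F(A→B) = (45.78 + 53.16) − 16.83 = 82.110 Gt C/yr.
Box B: F(B→C) = (82.110 + 61.19) − 45.33 = 97.970 Gt C/yr.
Box C: F(C→D) = (97.970 + 58.98) − 38.05 = 118.90 Gt C/yr.
Box D throughput = its input = 118.90 Gt C/yr; τ = 3803 / 118.90 = 31.98 yr.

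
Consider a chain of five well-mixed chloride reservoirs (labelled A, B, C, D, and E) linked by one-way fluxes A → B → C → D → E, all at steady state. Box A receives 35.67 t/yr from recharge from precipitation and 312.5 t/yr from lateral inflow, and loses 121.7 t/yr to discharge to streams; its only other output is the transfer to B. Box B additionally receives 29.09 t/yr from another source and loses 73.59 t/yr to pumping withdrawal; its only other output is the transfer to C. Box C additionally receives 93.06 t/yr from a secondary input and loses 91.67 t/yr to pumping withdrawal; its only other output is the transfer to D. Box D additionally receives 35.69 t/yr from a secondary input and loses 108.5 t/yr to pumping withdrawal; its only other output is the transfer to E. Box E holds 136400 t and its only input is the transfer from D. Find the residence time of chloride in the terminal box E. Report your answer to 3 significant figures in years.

1230 yr

Box A: F(A→B) = (35.67 + 312.5) − 121.7 = 226.47 t/yr.
Box B: F(B→C) = (226.47 + 29.09) − 73.59 = 181.97 t/yr.
Box C: F(C→D) = (181.97 + 93.06) − 91.67 = 183.36 t/yr.
Box D: F(D→E) = (183.36 + 35.69) − 108.5 = 110.55 t/yr.
Box E throughput = its input = 110.55 t/yr; τ = 136400 / 110.55 = 1234 yr.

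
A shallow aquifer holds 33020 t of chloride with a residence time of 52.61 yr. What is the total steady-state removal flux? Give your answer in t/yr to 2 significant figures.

F = M / τ = 33020 / 52.61 = 627.6 t/yr.

630 t/yr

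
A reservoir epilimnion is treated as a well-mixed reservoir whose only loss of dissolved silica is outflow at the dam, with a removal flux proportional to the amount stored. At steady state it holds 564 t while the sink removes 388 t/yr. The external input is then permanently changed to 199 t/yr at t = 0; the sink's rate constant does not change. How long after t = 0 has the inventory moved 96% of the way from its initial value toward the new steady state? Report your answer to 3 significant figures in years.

4.68 yr

τ = M₀/F₀ = 564/388 = 1.454 yr.
The remaining gap fraction is e^(−t/τ); 96% covered ⇒ e^(−t/τ) = 0.0400.
t = −τ ln(0.0400) = 1.454 × 3.219 = 4.679 yr.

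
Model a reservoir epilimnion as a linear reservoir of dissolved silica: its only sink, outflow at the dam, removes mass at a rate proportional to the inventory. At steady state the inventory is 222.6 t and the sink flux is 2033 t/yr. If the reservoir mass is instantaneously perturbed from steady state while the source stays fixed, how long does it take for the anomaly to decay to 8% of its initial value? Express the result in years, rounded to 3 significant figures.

For a linear reservoir the anomaly decays as exp(−t/τ) with τ = M/F = 222.6/2033 = 0.1095 yr.
exp(−t/τ) = 0.08 ⇒ t = −τ ln(0.08) = 0.1095 × 2.526 = 0.2766 yr.

0.277 yr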